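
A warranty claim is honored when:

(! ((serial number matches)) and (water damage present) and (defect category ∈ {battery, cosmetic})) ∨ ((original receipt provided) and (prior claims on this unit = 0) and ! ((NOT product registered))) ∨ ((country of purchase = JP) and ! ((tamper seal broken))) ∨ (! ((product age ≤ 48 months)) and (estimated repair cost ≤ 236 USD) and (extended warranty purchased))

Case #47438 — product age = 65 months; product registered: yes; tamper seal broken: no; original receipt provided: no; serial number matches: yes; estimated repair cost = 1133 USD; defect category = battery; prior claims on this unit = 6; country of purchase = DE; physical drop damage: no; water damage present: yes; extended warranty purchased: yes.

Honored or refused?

Atomic conditions:
  serial number matches: yes → true
  water damage present: yes → true
  defect category ∈ {battery, cosmetic}: battery is in the set → true
  original receipt provided: no → false
  prior claims on this unit = 0: 6 == 0 is false
  NOT product registered: yes → false
  country of purchase = JP: DE == JP is false
  tamper seal broken: no → false
  product age ≤ 48 months: 65 ≤ 48 is false
  estimated repair cost ≤ 236 USD: 1133 ≤ 236 is false
  extended warranty purchased: yes → true
Combine:
[1.1] NOT true = false
[1] false AND true AND true = false
[2.3] NOT false = true
[2] false AND false AND true = false
[3.2] NOT false = true
[3] false AND true = false
[4.1] NOT false = true
[4] true AND false AND true = false
[root] false OR false OR false OR false = false
Overall: false → refused

Refused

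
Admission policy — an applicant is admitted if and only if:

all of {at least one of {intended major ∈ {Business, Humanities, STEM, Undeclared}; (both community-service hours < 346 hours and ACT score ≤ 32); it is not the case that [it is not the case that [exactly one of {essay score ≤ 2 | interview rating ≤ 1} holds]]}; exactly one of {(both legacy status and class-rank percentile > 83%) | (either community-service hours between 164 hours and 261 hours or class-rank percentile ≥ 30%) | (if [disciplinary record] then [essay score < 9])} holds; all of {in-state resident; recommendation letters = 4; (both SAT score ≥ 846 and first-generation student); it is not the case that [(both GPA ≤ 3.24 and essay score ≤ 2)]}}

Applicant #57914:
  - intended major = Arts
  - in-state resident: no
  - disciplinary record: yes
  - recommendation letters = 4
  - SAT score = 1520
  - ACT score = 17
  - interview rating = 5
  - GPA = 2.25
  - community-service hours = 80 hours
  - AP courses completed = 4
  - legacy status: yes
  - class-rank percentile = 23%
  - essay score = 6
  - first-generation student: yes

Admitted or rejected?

Atomic conditions:
  intended major ∈ {Business, Humanities, STEM, Undeclared}: Arts is not in the set → false
  community-service hours < 346 hours: 80 < 346 is true
  ACT score ≤ 32: 17 ≤ 32 is true
  essay score ≤ 2: 6 ≤ 2 is false
  interview rating ≤ 1: 5 ≤ 1 is false
  legacy status: yes → true
  class-rank percentile > 83%: 23 > 83 is false
  community-service hours between 164 hours and 261 hours: 80 in [164, 261] is false
  class-rank percentile ≥ 30%: 23 ≥ 30 is false
  disciplinary record: yes → true
  essay score < 9: 6 < 9 is true
  in-state resident: no → false
  recommendation letters = 4: 4 == 4 is true
  SAT score ≥ 846: 1520 ≥ 846 is true
  first-generation student: yes → true
  GPA ≤ 3.24: 2.25 ≤ 3.24 is true
Combine:
[1.2] true AND true = true
[1.3.1.1] exactly-one(false, false) = false
[1.3.1] NOT false = true
[1.3] NOT true = false
[1] false OR true OR false = true
[2.1] true AND false = false
[2.2] false OR false = false
[2.3] true → true = true
[2] exactly-one(false, false, true) = true
[3.3] true AND true = true
[3.4.1] true AND false = false
[3.4] NOT false = true
[3] false AND true AND true AND true = false
[root] true AND true AND false = false
Overall: false → rejected

Rejected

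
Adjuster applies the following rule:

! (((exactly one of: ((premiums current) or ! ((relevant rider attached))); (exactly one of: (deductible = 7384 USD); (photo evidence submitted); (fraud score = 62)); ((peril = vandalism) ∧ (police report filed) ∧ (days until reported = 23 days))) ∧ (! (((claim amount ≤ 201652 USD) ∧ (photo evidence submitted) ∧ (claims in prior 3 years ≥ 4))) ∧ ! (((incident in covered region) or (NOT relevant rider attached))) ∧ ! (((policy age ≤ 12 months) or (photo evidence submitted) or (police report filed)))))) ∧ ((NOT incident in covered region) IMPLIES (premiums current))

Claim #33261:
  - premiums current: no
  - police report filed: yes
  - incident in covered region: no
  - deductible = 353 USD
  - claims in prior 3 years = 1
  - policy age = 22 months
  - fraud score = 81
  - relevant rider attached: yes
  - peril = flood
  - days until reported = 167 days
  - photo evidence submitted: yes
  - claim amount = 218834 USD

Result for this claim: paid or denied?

Atomic conditions:
  premiums current: no → false
  relevant rider attached: yes → true
  deductible = 7384 USD: 353 == 7384 is false
  photo evidence submitted: yes → true
  fraud score = 62: 81 == 62 is false
  peril = vandalism: flood == vandalism is false
  police report filed: yes → true
  days until reported = 23 days: 167 == 23 is false
  claim amount ≤ 201652 USD: 218834 ≤ 201652 is false
  claims in prior 3 years ≥ 4: 1 ≥ 4 is false
  incident in covered region: no → false
  NOT relevant rider attached: yes → false
  policy age ≤ 12 months: 22 ≤ 12 is false
  NOT incident in covered region: no → true
Combine:
[1.1.1.1.2] NOT true = false
[1.1.1.1] false OR false = false
[1.1.1.2] exactly-one(false, true, false) = true
[1.1.1.3] false AND true AND false = false
[1.1.1] exactly-one(false, true, false) = true
[1.1.2.1.1] false AND true AND false = false
[1.1.2.1] NOT false = true
[1.1.2.2.1] false OR false = false
[1.1.2.2] NOT false = true
[1.1.2.3.1] false OR true OR true = true
[1.1.2.3] NOT true = false
[1.1.2] true AND true AND false = false
[1.1] true AND false = false
[1] NOT false = true
[2] true → false = false
[root] true AND false = false
Overall: false → denied

Denied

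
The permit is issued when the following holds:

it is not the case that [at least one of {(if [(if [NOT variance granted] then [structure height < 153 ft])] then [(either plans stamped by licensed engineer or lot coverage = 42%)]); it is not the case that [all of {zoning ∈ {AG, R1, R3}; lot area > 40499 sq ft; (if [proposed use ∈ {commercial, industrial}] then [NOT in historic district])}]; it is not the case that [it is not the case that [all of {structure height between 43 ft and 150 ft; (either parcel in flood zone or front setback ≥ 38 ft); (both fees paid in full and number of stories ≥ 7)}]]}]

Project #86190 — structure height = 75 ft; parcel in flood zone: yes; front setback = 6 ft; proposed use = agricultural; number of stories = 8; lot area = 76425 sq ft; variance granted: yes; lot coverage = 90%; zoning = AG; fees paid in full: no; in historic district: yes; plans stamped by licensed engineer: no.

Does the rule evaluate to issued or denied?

Atomic conditions:
  NOT variance granted: yes → false
  structure height < 153 ft: 75 < 153 is true
  plans stamped by licensed engineer: no → false
  lot coverage = 42%: 90 == 42 is false
  zoning ∈ {AG, R1, R3}: AG is in the set → true
  lot area > 40499 sq ft: 76425 > 40499 is true
  proposed use ∈ {commercial, industrial}: agricultural is not in the set → false
  NOT in historic district: yes → false
  structure height between 43 ft and 150 ft: 75 in [43, 150] is true
  parcel in flood zone: yes → true
  front setback ≥ 38 ft: 6 ≥ 38 is false
  fees paid in full: no → false
  number of stories ≥ 7: 8 ≥ 7 is true
Combine:
[1.1.1] false → true (antecedent false ⇒ implication holds) = true
[1.1.2] false OR false = false
[1.1] true → false = false
[1.2.1.3] false → false (antecedent false ⇒ implication holds) = true
[1.2.1] true AND true AND true = true
[1.2] NOT true = false
[1.3.1.1.2] true OR false = true
[1.3.1.1.3] false AND true = false
[1.3.1.1] true AND true AND false = false
[1.3.1] NOT false = true
[1.3] NOT true = false
[1] false OR false OR false = false
[root] NOT false = true
Overall: true → issued

Issued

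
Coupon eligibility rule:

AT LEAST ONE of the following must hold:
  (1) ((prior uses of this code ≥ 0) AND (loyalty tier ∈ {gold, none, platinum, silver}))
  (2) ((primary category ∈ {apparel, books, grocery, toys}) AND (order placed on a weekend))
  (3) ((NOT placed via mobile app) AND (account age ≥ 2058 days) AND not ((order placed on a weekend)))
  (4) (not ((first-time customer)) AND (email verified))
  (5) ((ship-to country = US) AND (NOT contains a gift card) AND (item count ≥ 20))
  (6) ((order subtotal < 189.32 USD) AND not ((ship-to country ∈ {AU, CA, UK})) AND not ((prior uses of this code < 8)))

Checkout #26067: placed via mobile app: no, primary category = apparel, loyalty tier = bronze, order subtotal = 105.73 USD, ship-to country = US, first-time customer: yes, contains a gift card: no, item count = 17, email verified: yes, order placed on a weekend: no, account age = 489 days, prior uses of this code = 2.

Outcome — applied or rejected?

Rejected

Atomic conditions:
  prior uses of this code ≥ 0: 2 ≥ 0 is true
  loyalty tier ∈ {gold, none, platinum, silver}: bronze is not in the set → false
  primary category ∈ {apparel, books, grocery, toys}: apparel is in the set → true
  order placed on a weekend: no → false
  NOT placed via mobile app: no → true
  account age ≥ 2058 days: 489 ≥ 2058 is false
  first-time customer: yes → true
  email verified: yes → true
  ship-to country = US: US == US is true
  NOT contains a gift card: no → true
  item count ≥ 20: 17 ≥ 20 is false
  order subtotal < 189.32 USD: 105.73 < 189.32 is true
  ship-to country ∈ {AU, CA, UK}: US is not in the set → false
  prior uses of this code < 8: 2 < 8 is true
Combine:
[1] true AND false = false
[2] true AND false = false
[3.3] NOT false = true
[3] true AND false AND true = false
[4.1] NOT true = false
[4] false AND true = false
[5] true AND true AND false = false
[6.2] NOT false = true
[6.3] NOT true = false
[6] true AND true AND false = false
[root] false OR false OR false OR false OR false OR false = false
Overall: false → rejected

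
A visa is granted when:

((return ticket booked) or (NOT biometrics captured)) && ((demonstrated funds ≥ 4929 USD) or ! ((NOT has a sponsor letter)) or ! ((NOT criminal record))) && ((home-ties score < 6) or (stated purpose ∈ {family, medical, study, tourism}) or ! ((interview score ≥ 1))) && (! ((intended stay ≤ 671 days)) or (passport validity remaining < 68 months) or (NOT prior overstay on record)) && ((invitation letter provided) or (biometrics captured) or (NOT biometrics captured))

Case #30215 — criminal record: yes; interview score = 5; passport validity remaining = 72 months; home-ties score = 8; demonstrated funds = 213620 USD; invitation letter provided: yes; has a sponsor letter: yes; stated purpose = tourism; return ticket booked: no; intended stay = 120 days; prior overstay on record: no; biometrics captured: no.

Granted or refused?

Granted

Atomic conditions:
  return ticket booked: no → false
  NOT biometrics captured: no → true
  demonstrated funds ≥ 4929 USD: 213620 ≥ 4929 is true
  NOT has a sponsor letter: yes → false
  NOT criminal record: yes → false
  home-ties score < 6: 8 < 6 is false
  stated purpose ∈ {family, medical, study, tourism}: tourism is in the set → true
  interview score ≥ 1: 5 ≥ 1 is true
  intended stay ≤ 671 days: 120 ≤ 671 is true
  passport validity remaining < 68 months: 72 < 68 is false
  NOT prior overstay on record: no → true
  invitation letter provided: yes → true
  biometrics captured: no → false
Combine:
[1] false OR true = true
[2.2] NOT false = true
[2.3] NOT false = true
[2] true OR true OR true = true
[3.3] NOT true = false
[3] false OR true OR false = true
[4.1] NOT true = false
[4] false OR false OR true = true
[5] true OR false OR true = true
[root] true AND true AND true AND true AND true = true
Overall: true → granted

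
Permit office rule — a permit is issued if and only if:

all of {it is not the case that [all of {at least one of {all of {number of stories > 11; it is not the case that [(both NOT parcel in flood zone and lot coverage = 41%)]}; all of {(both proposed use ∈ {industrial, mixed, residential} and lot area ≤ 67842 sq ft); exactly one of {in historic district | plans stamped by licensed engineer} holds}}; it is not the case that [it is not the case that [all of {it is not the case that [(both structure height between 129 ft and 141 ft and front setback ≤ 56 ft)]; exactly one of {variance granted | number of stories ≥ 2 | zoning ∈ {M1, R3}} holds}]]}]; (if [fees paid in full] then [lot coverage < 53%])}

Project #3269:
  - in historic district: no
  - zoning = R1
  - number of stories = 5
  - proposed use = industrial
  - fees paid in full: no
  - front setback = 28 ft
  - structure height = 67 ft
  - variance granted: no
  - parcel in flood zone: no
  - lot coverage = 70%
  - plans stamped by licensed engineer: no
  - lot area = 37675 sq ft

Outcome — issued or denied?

Issued

Atomic conditions:
  number of stories > 11: 5 > 11 is false
  NOT parcel in flood zone: no → true
  lot coverage = 41%: 70 == 41 is false
  proposed use ∈ {industrial, mixed, residential}: industrial is in the set → true
  lot area ≤ 67842 sq ft: 37675 ≤ 67842 is true
  in historic district: no → false
  plans stamped by licensed engineer: no → false
  structure height between 129 ft and 141 ft: 67 in [129, 141] is false
  front setback ≤ 56 ft: 28 ≤ 56 is true
  variance granted: no → false
  number of stories ≥ 2: 5 ≥ 2 is true
  zoning ∈ {M1, R3}: R1 is not in the set → false
  fees paid in full: no → false
  lot coverage < 53%: 70 < 53 is false
Combine:
[1.1.1.1.2.1] true AND false = false
[1.1.1.1.2] NOT false = true
[1.1.1.1] false AND true = false
[1.1.1.2.1] true AND true = true
[1.1.1.2.2] exactly-one(false, false) = false
[1.1.1.2] true AND false = false
[1.1.1] false OR false = false
[1.1.2.1.1.1.1] false AND true = false
[1.1.2.1.1.1] NOT false = true
[1.1.2.1.1.2] exactly-one(false, true, false) = true
[1.1.2.1.1] true AND true = true
[1.1.2.1] NOT true = false
[1.1.2] NOT false = true
[1.1] false AND true = false
[1] NOT false = true
[2] false → false (antecedent false ⇒ implication holds) = true
[root] true AND true = true
Overall: true → issued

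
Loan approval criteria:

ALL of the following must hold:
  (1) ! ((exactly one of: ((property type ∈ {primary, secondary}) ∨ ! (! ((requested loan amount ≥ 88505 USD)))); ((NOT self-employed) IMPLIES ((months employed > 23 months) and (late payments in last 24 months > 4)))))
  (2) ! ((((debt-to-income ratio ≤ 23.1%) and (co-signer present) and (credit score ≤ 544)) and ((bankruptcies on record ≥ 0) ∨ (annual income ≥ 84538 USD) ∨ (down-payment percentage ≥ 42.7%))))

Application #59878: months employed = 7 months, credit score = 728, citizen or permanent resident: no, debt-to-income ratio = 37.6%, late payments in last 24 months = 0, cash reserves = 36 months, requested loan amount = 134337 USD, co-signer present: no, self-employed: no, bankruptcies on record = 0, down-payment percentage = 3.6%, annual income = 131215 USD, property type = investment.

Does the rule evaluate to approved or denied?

Denied

Atomic conditions:
  property type ∈ {primary, secondary}: investment is not in the set → false
  requested loan amount ≥ 88505 USD: 134337 ≥ 88505 is true
  NOT self-employed: no → true
  months employed > 23 months: 7 > 23 is false
  late payments in last 24 months > 4: 0 > 4 is false
  debt-to-income ratio ≤ 23.1%: 37.6 ≤ 23.1 is false
  co-signer present: no → false
  credit score ≤ 544: 728 ≤ 544 is false
  bankruptcies on record ≥ 0: 0 ≥ 0 is true
  annual income ≥ 84538 USD: 131215 ≥ 84538 is true
  down-payment percentage ≥ 42.7%: 3.6 ≥ 42.7 is false
Combine:
[1.1.1.2.1] NOT true = false
[1.1.1.2] NOT false = true
[1.1.1] false OR true = true
[1.1.2.2] false AND false = false
[1.1.2] true → false = false
[1.1] exactly-one(true, false) = true
[1] NOT true = false
[2.1.1] false AND false AND false = false
[2.1.2] true OR true OR false = true
[2.1] false AND true = false
[2] NOT false = true
[root] false AND true = false
Overall: false → denied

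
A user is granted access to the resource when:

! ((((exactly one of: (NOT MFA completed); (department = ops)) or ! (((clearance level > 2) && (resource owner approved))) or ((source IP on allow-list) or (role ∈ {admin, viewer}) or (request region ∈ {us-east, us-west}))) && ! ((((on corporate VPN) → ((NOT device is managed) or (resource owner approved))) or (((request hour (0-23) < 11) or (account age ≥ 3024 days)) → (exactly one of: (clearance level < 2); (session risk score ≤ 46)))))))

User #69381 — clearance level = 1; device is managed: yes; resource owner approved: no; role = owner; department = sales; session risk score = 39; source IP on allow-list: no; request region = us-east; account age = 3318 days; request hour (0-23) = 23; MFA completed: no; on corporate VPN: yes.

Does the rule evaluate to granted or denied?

Atomic conditions:
  NOT MFA completed: no → true
  department = ops: sales == ops is false
  clearance level > 2: 1 > 2 is false
  resource owner approved: no → false
  source IP on allow-list: no → false
  role ∈ {admin, viewer}: owner is not in the set → false
  request region ∈ {us-east, us-west}: us-east is in the set → true
  on corporate VPN: yes → true
  NOT device is managed: yes → false
  request hour (0-23) < 11: 23 < 11 is false
  account age ≥ 3024 days: 3318 ≥ 3024 is true
  clearance level < 2: 1 < 2 is true
  session risk score ≤ 46: 39 ≤ 46 is true
Combine:
[1.1.1] exactly-one(true, false) = true
[1.1.2.1] false AND false = false
[1.1.2] NOT false = true
[1.1.3] false OR false OR true = true
[1.1] true OR true OR true = true
[1.2.1.1.2] false OR false = false
[1.2.1.1] true → false = false
[1.2.1.2.1] false OR true = true
[1.2.1.2.2] exactly-one(true, true) = false
[1.2.1.2] true → false = false
[1.2.1] false OR false = false
[1.2] NOT false = true
[1] true AND true = true
[root] NOT true = false
Overall: false → denied

Denied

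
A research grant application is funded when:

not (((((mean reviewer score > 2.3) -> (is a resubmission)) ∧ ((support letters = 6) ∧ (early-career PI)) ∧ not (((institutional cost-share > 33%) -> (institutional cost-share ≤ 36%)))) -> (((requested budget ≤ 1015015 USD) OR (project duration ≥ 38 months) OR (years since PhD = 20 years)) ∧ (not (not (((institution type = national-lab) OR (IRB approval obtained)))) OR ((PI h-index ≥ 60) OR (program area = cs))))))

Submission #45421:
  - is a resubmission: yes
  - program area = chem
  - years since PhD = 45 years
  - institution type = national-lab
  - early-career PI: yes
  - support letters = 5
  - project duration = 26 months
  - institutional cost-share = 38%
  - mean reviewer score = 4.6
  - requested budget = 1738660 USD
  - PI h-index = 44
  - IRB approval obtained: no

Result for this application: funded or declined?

Atomic conditions:
  mean reviewer score > 2.3: 4.6 > 2.3 is true
  is a resubmission: yes → true
  support letters = 6: 5 == 6 is false
  early-career PI: yes → true
  institutional cost-share > 33%: 38 > 33 is true
  institutional cost-share ≤ 36%: 38 ≤ 36 is false
  requested budget ≤ 1015015 USD: 1738660 ≤ 1015015 is false
  project duration ≥ 38 months: 26 ≥ 38 is false
  years since PhD = 20 years: 45 == 20 is false
  institution type = national-lab: national-lab == national-lab is true
  IRB approval obtained: no → false
  PI h-index ≥ 60: 44 ≥ 60 is false
  program area = cs: chem == cs is false
Combine:
[1.1.1] true → true = true
[1.1.2] false AND true = false
[1.1.3.1] true → false = false
[1.1.3] NOT false = true
[1.1] true AND false AND true = false
[1.2.1] false OR false OR false = false
[1.2.2.1.1.1] true OR false = true
[1.2.2.1.1] NOT true = false
[1.2.2.1] NOT false = true
[1.2.2.2] false OR false = false
[1.2.2] true OR false = true
[1.2] false AND true = false
[1] false → false (antecedent false ⇒ implication holds) = true
[root] NOT true = false
Overall: false → declined

Declined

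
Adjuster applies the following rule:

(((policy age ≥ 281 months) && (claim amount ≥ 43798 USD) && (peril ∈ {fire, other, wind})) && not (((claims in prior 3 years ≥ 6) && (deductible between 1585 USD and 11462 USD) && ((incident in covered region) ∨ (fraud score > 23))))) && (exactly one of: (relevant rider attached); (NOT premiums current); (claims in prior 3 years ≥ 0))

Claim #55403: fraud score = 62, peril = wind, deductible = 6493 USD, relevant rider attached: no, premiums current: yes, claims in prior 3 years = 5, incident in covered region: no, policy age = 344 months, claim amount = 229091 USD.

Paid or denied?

Atomic conditions:
  policy age ≥ 281 months: 344 ≥ 281 is true
  claim amount ≥ 43798 USD: 229091 ≥ 43798 is true
  peril ∈ {fire, other, wind}: wind is in the set → true
  claims in prior 3 years ≥ 6: 5 ≥ 6 is false
  deductible between 1585 USD and 11462 USD: 6493 in [1585, 11462] is true
  incident in covered region: no → false
  fraud score > 23: 62 > 23 is true
  relevant rider attached: no → false
  NOT premiums current: yes → false
  claims in prior 3 years ≥ 0: 5 ≥ 0 is true
Combine:
[1.1] true AND true AND true = true
[1.2.1.3] false OR true = true
[1.2.1] false AND true AND true = false
[1.2] NOT false = true
[1] true AND true = true
[2] exactly-one(false, false, true) = true
[root] true AND true = true
Overall: true → paid

Paid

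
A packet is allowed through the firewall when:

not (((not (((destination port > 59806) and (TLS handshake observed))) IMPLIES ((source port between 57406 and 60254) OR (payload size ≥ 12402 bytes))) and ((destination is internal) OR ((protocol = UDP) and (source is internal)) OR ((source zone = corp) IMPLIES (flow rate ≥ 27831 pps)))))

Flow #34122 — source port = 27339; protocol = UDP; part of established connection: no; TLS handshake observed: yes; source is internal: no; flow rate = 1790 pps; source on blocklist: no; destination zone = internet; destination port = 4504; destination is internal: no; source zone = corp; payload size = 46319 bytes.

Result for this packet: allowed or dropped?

Atomic conditions:
  destination port > 59806: 4504 > 59806 is false
  TLS handshake observed: yes → true
  source port between 57406 and 60254: 27339 in [57406, 60254] is false
  payload size ≥ 12402 bytes: 46319 ≥ 12402 is true
  destination is internal: no → false
  protocol = UDP: UDP == UDP is true
  source is internal: no → false
  source zone = corp: corp == corp is true
  flow rate ≥ 27831 pps: 1790 ≥ 27831 is false
Combine:
[1.1.1.1] false AND true = false
[1.1.1] NOT false = true
[1.1.2] false OR true = true
[1.1] true → true = true
[1.2.2] true AND false = false
[1.2.3] true → false = false
[1.2] false OR false OR false = false
[1] true AND false = false
[root] NOT false = true
Overall: true → allowed

Allowed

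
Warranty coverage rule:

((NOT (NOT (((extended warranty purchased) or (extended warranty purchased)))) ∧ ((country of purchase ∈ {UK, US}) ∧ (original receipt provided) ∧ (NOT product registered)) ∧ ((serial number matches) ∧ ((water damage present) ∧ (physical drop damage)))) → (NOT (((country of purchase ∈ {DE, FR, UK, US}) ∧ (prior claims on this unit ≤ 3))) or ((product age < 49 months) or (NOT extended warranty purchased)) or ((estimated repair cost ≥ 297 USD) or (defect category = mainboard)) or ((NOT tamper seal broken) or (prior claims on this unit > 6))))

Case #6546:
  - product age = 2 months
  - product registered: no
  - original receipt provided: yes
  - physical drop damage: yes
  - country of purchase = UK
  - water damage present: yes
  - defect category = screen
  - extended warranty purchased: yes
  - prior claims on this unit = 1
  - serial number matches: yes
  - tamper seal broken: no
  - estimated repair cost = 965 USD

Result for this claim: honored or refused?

Honored

Atomic conditions:
  extended warranty purchased: yes → true
  country of purchase ∈ {UK, US}: UK is in the set → true
  original receipt provided: yes → true
  NOT product registered: no → true
  serial number matches: yes → true
  water damage present: yes → true
  physical drop damage: yes → true
  country of purchase ∈ {DE, FR, UK, US}: UK is in the set → true
  prior claims on this unit ≤ 3: 1 ≤ 3 is true
  product age < 49 months: 2 < 49 is true
  NOT extended warranty purchased: yes → false
  estimated repair cost ≥ 297 USD: 965 ≥ 297 is true
  defect category = mainboard: screen == mainboard is false
  NOT tamper seal broken: no → true
  prior claims on this unit > 6: 1 > 6 is false
Combine:
[1.1.1.1] true OR true = true
[1.1.1] NOT true = false
[1.1] NOT false = true
[1.2] true AND true AND true = true
[1.3.2] true AND true = true
[1.3] true AND true = true
[1] true AND true AND true = true
[2.1.1] true AND true = true
[2.1] NOT true = false
[2.2] true OR false = true
[2.3] true OR false = true
[2.4] true OR false = true
[2] false OR true OR true OR true = true
[root] true → true = true
Overall: true → honored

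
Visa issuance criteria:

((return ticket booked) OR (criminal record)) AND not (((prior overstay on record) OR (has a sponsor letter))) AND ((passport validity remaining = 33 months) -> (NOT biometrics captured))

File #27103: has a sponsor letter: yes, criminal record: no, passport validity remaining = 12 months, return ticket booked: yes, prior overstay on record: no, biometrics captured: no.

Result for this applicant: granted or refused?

Refused

Atomic conditions:
  return ticket booked: yes → true
  criminal record: no → false
  prior overstay on record: no → false
  has a sponsor letter: yes → true
  passport validity remaining = 33 months: 12 == 33 is false
  NOT biometrics captured: no → true
Combine:
[1] true OR false = true
[2.1] false OR true = true
[2] NOT true = false
[3] false → true (antecedent false ⇒ implication holds) = true
[root] true AND false AND true = false
Overall: false → refused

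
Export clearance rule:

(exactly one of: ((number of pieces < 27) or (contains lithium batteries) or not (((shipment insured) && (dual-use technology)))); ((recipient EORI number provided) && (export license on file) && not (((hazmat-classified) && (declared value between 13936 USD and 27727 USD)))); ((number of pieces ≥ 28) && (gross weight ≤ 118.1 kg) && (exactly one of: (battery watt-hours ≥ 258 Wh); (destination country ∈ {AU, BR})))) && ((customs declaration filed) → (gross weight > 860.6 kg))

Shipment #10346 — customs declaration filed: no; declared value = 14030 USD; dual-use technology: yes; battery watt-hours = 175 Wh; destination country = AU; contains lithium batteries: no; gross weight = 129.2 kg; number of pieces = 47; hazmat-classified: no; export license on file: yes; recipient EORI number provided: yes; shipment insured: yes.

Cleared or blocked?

Atomic conditions:
  number of pieces < 27: 47 < 27 is false
  contains lithium batteries: no → false
  shipment insured: yes → true
  dual-use technology: yes → true
  recipient EORI number provided: yes → true
  export license on file: yes → true
  hazmat-classified: no → false
  declared value between 13936 USD and 27727 USD: 14030 in [13936, 27727] is true
  number of pieces ≥ 28: 47 ≥ 28 is true
  gross weight ≤ 118.1 kg: 129.2 ≤ 118.1 is false
  battery watt-hours ≥ 258 Wh: 175 ≥ 258 is false
  destination country ∈ {AU, BR}: AU is in the set → true
  customs declaration filed: no → false
  gross weight > 860.6 kg: 129.2 > 860.6 is false
Combine:
[1.1.3.1] true AND true = true
[1.1.3] NOT true = false
[1.1] false OR false OR false = false
[1.2.3.1] false AND true = false
[1.2.3] NOT false = true
[1.2] true AND true AND true = true
[1.3.3] exactly-one(false, true) = true
[1.3] true AND false AND true = false
[1] exactly-one(false, true, false) = true
[2] false → false (antecedent false ⇒ implication holds) = true
[root] true AND true = true
Overall: true → cleared

Cleared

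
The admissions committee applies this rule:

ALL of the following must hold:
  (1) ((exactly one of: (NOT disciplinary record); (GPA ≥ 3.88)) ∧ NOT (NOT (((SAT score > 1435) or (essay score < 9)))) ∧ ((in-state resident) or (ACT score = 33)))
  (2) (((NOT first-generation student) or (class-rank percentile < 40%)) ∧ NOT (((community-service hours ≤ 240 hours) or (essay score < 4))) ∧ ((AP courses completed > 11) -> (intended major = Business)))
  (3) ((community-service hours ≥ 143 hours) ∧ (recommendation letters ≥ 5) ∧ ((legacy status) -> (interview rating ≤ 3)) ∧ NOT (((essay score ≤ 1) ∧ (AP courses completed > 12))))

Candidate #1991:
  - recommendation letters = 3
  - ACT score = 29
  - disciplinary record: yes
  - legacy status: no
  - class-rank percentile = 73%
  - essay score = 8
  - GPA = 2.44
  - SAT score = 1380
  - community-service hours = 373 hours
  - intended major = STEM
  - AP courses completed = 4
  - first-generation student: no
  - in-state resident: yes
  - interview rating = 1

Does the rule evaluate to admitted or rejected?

Atomic conditions:
  NOT disciplinary record: yes → false
  GPA ≥ 3.88: 2.44 ≥ 3.88 is false
  SAT score > 1435: 1380 > 1435 is false
  essay score < 9: 8 < 9 is true
  in-state resident: yes → true
  ACT score = 33: 29 == 33 is false
  NOT first-generation student: no → true
  class-rank percentile < 40%: 73 < 40 is false
  community-service hours ≤ 240 hours: 373 ≤ 240 is false
  essay score < 4: 8 < 4 is false
  AP courses completed > 11: 4 > 11 is false
  intended major = Business: STEM == Business is false
  community-service hours ≥ 143 hours: 373 ≥ 143 is true
  recommendation letters ≥ 5: 3 ≥ 5 is false
  legacy status: no → false
  interview rating ≤ 3: 1 ≤ 3 is true
  essay score ≤ 1: 8 ≤ 1 is false
  AP courses completed > 12: 4 > 12 is false
Combine:
[1.1] exactly-one(false, false) = false
[1.2.1.1] false OR true = true
[1.2.1] NOT true = false
[1.2] NOT false = true
[1.3] true OR false = true
[1] false AND true AND true = false
[2.1] true OR false = true
[2.2.1] false OR false = false
[2.2] NOT false = true
[2.3] false → false (antecedent false ⇒ implication holds) = true
[2] true AND true AND true = true
[3.3] false → true (antecedent false ⇒ implication holds) = true
[3.4.1] false AND false = false
[3.4] NOT false = true
[3] true AND false AND true AND true = false
[root] false AND true AND false = false
Overall: false → rejected

Rejected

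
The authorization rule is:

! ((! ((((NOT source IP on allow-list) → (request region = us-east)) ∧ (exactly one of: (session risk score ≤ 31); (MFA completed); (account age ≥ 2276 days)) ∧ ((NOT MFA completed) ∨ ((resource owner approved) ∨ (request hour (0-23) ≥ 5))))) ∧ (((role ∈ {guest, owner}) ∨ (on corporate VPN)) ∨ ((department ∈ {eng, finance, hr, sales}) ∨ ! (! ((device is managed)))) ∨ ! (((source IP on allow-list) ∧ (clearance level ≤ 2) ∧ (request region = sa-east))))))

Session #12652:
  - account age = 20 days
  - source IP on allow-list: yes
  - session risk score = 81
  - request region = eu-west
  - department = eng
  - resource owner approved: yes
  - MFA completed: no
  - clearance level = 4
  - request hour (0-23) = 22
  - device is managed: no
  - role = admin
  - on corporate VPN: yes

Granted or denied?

Denied

Atomic conditions:
  NOT source IP on allow-list: yes → false
  request region = us-east: eu-west == us-east is false
  session risk score ≤ 31: 81 ≤ 31 is false
  MFA completed: no → false
  account age ≥ 2276 days: 20 ≥ 2276 is false
  NOT MFA completed: no → true
  resource owner approved: yes → true
  request hour (0-23) ≥ 5: 22 ≥ 5 is true
  role ∈ {guest, owner}: admin is not in the set → false
  on corporate VPN: yes → true
  department ∈ {eng, finance, hr, sales}: eng is in the set → true
  device is managed: no → false
  source IP on allow-list: yes → true
  clearance level ≤ 2: 4 ≤ 2 is false
  request region = sa-east: eu-west == sa-east is false
Combine:
[1.1.1.1] false → false (antecedent false ⇒ implication holds) = true
[1.1.1.2] exactly-one(false, false, false) = false
[1.1.1.3.2] true OR true = true
[1.1.1.3] true OR true = true
[1.1.1] true AND false AND true = false
[1.1] NOT false = true
[1.2.1] false OR true = true
[1.2.2.2.1] NOT false = true
[1.2.2.2] NOT true = false
[1.2.2] true OR false = true
[1.2.3.1] true AND false AND false = false
[1.2.3] NOT false = true
[1.2] true OR true OR true = true
[1] true AND true = true
[root] NOT true = false
Overall: false → denied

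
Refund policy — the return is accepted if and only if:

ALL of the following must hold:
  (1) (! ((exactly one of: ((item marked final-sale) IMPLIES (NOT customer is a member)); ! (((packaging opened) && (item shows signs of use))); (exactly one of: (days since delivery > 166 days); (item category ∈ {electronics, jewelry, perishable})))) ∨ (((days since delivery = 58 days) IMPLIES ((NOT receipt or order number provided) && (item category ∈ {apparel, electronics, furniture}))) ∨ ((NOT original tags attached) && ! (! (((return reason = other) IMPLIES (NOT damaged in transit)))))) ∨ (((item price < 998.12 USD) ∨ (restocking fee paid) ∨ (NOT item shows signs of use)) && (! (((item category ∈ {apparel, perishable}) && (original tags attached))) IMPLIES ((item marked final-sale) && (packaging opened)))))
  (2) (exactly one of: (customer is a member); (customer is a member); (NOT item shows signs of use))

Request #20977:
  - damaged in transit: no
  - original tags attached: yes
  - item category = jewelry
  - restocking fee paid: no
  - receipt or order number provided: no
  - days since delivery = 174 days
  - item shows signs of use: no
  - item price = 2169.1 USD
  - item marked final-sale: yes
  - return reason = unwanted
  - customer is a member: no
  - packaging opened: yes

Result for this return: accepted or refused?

Accepted

Atomic conditions:
  item marked final-sale: yes → true
  NOT customer is a member: no → true
  packaging opened: yes → true
  item shows signs of use: no → false
  days since delivery > 166 days: 174 > 166 is true
  item category ∈ {electronics, jewelry, perishable}: jewelry is in the set → true
  days since delivery = 58 days: 174 == 58 is false
  NOT receipt or order number provided: no → true
  item category ∈ {apparel, electronics, furniture}: jewelry is not in the set → false
  NOT original tags attached: yes → false
  return reason = other: unwanted == other is false
  NOT damaged in transit: no → true
  item price < 998.12 USD: 2169.1 < 998.12 is false
  restocking fee paid: no → false
  NOT item shows signs of use: no → true
  item category ∈ {apparel, perishable}: jewelry is not in the set → false
  original tags attached: yes → true
  customer is a member: no → false
Combine:
[1.1.1.1] true → true = true
[1.1.1.2.1] true AND false = false
[1.1.1.2] NOT false = true
[1.1.1.3] exactly-one(true, true) = false
[1.1.1] exactly-one(true, true, false) = false
[1.1] NOT false = true
[1.2.1.2] true AND false = false
[1.2.1] false → false (antecedent false ⇒ implication holds) = true
[1.2.2.2.1.1] false → true (antecedent false ⇒ implication holds) = true
[1.2.2.2.1] NOT true = false
[1.2.2.2] NOT false = true
[1.2.2] false AND true = false
[1.2] true OR false = true
[1.3.1] false OR false OR true = true
[1.3.2.1.1] false AND true = false
[1.3.2.1] NOT false = true
[1.3.2.2] true AND true = true
[1.3.2] true → true = true
[1.3] true AND true = true
[1] true OR true OR true = true
[2] exactly-one(false, false, true) = true
[root] true AND true = true
Overall: true → accepted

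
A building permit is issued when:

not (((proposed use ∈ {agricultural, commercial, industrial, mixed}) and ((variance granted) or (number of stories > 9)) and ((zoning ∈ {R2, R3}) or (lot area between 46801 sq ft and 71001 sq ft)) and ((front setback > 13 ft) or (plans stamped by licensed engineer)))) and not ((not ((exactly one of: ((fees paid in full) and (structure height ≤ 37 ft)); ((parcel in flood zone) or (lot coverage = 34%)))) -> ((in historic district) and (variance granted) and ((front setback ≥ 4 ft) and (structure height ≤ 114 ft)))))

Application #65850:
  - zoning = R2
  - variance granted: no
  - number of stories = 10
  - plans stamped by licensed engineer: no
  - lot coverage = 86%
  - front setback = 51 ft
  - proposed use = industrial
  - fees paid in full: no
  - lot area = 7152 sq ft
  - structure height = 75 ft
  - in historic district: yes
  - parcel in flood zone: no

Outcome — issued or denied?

Atomic conditions:
  proposed use ∈ {agricultural, commercial, industrial, mixed}: industrial is in the set → true
  variance granted: no → false
  number of stories > 9: 10 > 9 is true
  zoning ∈ {R2, R3}: R2 is in the set → true
  lot area between 46801 sq ft and 71001 sq ft: 7152 in [46801, 71001] is false
  front setback > 13 ft: 51 > 13 is true
  plans stamped by licensed engineer: no → false
  fees paid in full: no → false
  structure height ≤ 37 ft: 75 ≤ 37 is false
  parcel in flood zone: no → false
  lot coverage = 34%: 86 == 34 is false
  in historic district: yes → true
  front setback ≥ 4 ft: 51 ≥ 4 is true
  structure height ≤ 114 ft: 75 ≤ 114 is true
Combine:
[1.1.2] false OR true = true
[1.1.3] true OR false = true
[1.1.4] true OR false = true
[1.1] true AND true AND true AND true = true
[1] NOT true = false
[2.1.1.1.1] false AND false = false
[2.1.1.1.2] false OR false = false
[2.1.1.1] exactly-one(false, false) = false
[2.1.1] NOT false = true
[2.1.2.3] true AND true = true
[2.1.2] true AND false AND true = false
[2.1] true → false = false
[2] NOT false = true
[root] false AND true = false
Overall: false → denied

Denied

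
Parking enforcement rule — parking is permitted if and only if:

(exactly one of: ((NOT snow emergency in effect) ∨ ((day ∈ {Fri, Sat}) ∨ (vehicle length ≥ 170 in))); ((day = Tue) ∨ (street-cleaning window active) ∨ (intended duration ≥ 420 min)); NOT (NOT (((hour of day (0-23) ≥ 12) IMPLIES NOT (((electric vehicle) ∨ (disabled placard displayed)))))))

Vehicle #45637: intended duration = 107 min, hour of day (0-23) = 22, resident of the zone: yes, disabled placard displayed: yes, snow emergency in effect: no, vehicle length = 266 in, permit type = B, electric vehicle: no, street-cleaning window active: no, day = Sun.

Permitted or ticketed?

Atomic conditions:
  NOT snow emergency in effect: no → true
  day ∈ {Fri, Sat}: Sun is not in the set → false
  vehicle length ≥ 170 in: 266 ≥ 170 is true
  day = Tue: Sun == Tue is false
  street-cleaning window active: no → false
  intended duration ≥ 420 min: 107 ≥ 420 is false
  hour of day (0-23) ≥ 12: 22 ≥ 12 is true
  electric vehicle: no → false
  disabled placard displayed: yes → true
Combine:
[1.2] false OR true = true
[1] true OR true = true
[2] false OR false OR false = false
[3.1.1.2.1] false OR true = true
[3.1.1.2] NOT true = false
[3.1.1] true → false = false
[3.1] NOT false = true
[3] NOT true = false
[root] exactly-one(true, false, false) = true
Overall: true → permitted

Permitted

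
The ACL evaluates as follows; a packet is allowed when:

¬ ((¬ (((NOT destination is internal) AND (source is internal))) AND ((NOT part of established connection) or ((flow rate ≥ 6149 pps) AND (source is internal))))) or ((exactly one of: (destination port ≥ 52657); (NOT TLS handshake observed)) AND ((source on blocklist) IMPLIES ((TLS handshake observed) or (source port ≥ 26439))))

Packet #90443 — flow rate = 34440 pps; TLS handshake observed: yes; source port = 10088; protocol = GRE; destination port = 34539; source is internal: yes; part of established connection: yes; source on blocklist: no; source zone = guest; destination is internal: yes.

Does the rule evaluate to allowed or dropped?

Atomic conditions:
  NOT destination is internal: yes → false
  source is internal: yes → true
  NOT part of established connection: yes → false
  flow rate ≥ 6149 pps: 34440 ≥ 6149 is true
  destination port ≥ 52657: 34539 ≥ 52657 is false
  NOT TLS handshake observed: yes → false
  source on blocklist: no → false
  TLS handshake observed: yes → true
  source port ≥ 26439: 10088 ≥ 26439 is false
Combine:
[1.1.1.1] false AND true = false
[1.1.1] NOT false = true
[1.1.2.2] true AND true = true
[1.1.2] false OR true = true
[1.1] true AND true = true
[1] NOT true = false
[2.1] exactly-one(false, false) = false
[2.2.2] true OR false = true
[2.2] false → true (antecedent false ⇒ implication holds) = true
[2] false AND true = false
[root] false OR false = false
Overall: false → dropped

Dropped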